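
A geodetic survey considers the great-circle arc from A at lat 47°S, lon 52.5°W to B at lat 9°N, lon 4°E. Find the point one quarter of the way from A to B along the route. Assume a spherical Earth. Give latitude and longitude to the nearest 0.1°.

≈ lat 35.3°S, lon 32.9°W

Convert each endpoint to a unit vector on the sphere (x = cos φ cos λ, y = cos φ sin λ, z = sin φ).
The central angle between the endpoints is δ = arccos(p₁·p₂) ≈ 1.310 rad (75.1°).
Interpolate at f = 1/4 with slerp weights a = sin((1−f)δ)/sin δ ≈ 0.861, b = sin(fδ)/sin δ ≈ 0.333.
p = a·p₁ + b·p₂ ≈ (0.686, -0.443, -0.578); φ = arcsin(p_z) ≈ -35.29°, λ = atan2(p_y, p_x) ≈ -32.87°.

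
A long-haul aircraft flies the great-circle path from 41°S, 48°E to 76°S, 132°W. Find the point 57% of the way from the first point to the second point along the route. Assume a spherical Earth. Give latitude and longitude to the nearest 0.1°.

≈ 76.9°S, 48.0°E

From cos δ = sin φ₁ sin φ₂ + cos φ₁ cos φ₂ cos Δλ, the central angle is δ ≈ 1.100 rad (63.0°).
Interpolate at f = 0.57 with slerp weights a = sin((1−f)δ)/sin δ ≈ 0.511, b = sin(fδ)/sin δ ≈ 0.658.
p = a·p₁ + b·p₂ ≈ (0.152, 0.168, -0.974); φ = arcsin(p_z) ≈ -76.91°, λ = atan2(p_y, p_x) ≈ 48.00°.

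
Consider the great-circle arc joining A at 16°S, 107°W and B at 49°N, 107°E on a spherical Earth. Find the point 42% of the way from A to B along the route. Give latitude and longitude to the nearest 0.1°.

≈ 32.4°N, 139.5°W

Write both endpoints as unit vectors p₁, p₂ with components (cos φ cos λ, cos φ sin λ, sin φ).
The central angle between the endpoints is δ = arccos(p₁·p₂) ≈ 2.390 rad (137.0°).
Interpolate at f = 0.42 with slerp weights a = sin((1−f)δ)/sin δ ≈ 1.440, b = sin(fδ)/sin δ ≈ 1.236.
p = a·p₁ + b·p₂ ≈ (-0.642, -0.549, 0.536); φ = arcsin(p_z) ≈ 32.40°, λ = atan2(p_y, p_x) ≈ -139.48°.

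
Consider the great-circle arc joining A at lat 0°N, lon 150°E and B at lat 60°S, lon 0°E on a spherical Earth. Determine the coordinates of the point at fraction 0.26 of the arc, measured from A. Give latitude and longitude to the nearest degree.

≈ lat 29°S, lon 141°E

From cos δ = sin φ₁ sin φ₂ + cos φ₁ cos φ₂ cos Δλ, the central angle is δ ≈ 2.019 rad (115.7°).
Interpolate at f = 0.26 with slerp weights a = sin((1−f)δ)/sin δ ≈ 1.106, b = sin(fδ)/sin δ ≈ 0.556.
p = a·p₁ + b·p₂ ≈ (-0.680, 0.553, -0.481); φ = arcsin(p_z) ≈ -28.78°, λ = atan2(p_y, p_x) ≈ 140.88°.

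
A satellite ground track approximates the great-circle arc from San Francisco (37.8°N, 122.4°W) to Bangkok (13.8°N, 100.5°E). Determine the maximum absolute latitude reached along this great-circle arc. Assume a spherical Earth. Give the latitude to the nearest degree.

The great circle lies in the plane with unit normal n̂ = (p₁ × p₂)/|p₁ × p₂|.
Here n̂_z ≈ -0.574; the vertex latitude is φ_max = arccos|n̂_z| ≈ 54.9°.
Check via Clairaut: cos φ_max = |cos φ₁| · sin C = cos(37.8°)·sin(46.6°) ≈ 0.574, again giving ≈ 54.9°.

≈ 55°N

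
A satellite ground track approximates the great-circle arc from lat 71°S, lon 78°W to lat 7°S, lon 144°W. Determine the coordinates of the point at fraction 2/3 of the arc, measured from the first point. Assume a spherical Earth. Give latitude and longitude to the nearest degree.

≈ lat 31°S, lon 135°W

Convert each endpoint to a unit vector on the sphere (x = cos φ cos λ, y = cos φ sin λ, z = sin φ).
The central angle between the endpoints is δ = arccos(p₁·p₂) ≈ 1.322 rad (75.7°).
Interpolate at f = 2/3 with slerp weights a = sin((1−f)δ)/sin δ ≈ 0.440, b = sin(fδ)/sin δ ≈ 0.796.
p = a·p₁ + b·p₂ ≈ (-0.609, -0.605, -0.513); φ = arcsin(p_z) ≈ -30.87°, λ = atan2(p_y, p_x) ≈ -135.23°.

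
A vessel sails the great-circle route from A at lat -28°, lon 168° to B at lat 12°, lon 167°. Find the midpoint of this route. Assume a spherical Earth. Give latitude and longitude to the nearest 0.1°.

≈ lat -8.0°, lon 167.5°

Convert each endpoint to a unit vector on the sphere (x = cos φ cos λ, y = cos φ sin λ, z = sin φ).
The central angle between the endpoints is δ = arccos(p₁·p₂) ≈ 0.698 rad (40.0°).
Interpolate at f = 1/2 with slerp weights a = sin((1−f)δ)/sin δ ≈ 0.532, b = sin(fδ)/sin δ ≈ 0.532.
p = a·p₁ + b·p₂ ≈ (-0.967, 0.215, -0.139); φ = arcsin(p_z) ≈ -8.00°, λ = atan2(p_y, p_x) ≈ 167.47°.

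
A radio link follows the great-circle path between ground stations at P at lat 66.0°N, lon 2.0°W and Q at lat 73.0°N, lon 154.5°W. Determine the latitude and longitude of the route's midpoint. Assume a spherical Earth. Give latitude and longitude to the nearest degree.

≈ lat 84°N, lon 44°W

Write both endpoints as unit vectors p₁, p₂ with components (cos φ cos λ, cos φ sin λ, sin φ).
The central angle between the endpoints is δ = arccos(p₁·p₂) ≈ 0.695 rad (39.8°).
Interpolate at f = 1/2 with slerp weights a = sin((1−f)δ)/sin δ ≈ 0.532, b = sin(fδ)/sin δ ≈ 0.532.
p = a·p₁ + b·p₂ ≈ (0.076, -0.074, 0.994); φ = arcsin(p_z) ≈ 83.90°, λ = atan2(p_y, p_x) ≈ -44.49°.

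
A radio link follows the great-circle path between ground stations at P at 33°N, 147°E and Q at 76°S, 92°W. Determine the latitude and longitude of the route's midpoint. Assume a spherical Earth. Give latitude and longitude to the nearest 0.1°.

≈ 29.8°S, 163.2°E

The haversine formula gives a central angle δ ≈ 2.256 rad (129.3°) between the endpoints.
Interpolate at f = 1/2 with slerp weights a = sin((1−f)δ)/sin δ ≈ 1.167, b = sin(fδ)/sin δ ≈ 1.167.
p = a·p₁ + b·p₂ ≈ (-0.831, 0.251, -0.497); φ = arcsin(p_z) ≈ -29.79°, λ = atan2(p_y, p_x) ≈ 163.19°.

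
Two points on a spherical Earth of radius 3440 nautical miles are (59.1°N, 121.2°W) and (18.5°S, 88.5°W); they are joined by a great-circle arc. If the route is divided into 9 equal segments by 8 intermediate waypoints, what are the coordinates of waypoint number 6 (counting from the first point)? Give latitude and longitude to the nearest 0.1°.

Convert each endpoint to a unit vector on the sphere (x = cos φ cos λ, y = cos φ sin λ, z = sin φ).
The central angle between the endpoints is δ = arccos(p₁·p₂) ≈ 1.433 rad (82.1°).
Interpolate at f = 6/9 with slerp weights a = sin((1−f)δ)/sin δ ≈ 0.464, b = sin(fδ)/sin δ ≈ 0.824.
p = a·p₁ + b·p₂ ≈ (-0.103, -0.985, 0.137); φ = arcsin(p_z) ≈ 7.85°, λ = atan2(p_y, p_x) ≈ -95.97°.

≈ (7.9°N, 96.0°W)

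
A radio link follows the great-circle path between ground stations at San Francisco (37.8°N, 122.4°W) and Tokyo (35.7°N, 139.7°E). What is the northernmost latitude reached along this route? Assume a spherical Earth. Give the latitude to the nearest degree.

≈ 49°N

The great circle lies in the plane with unit normal n̂ = (p₁ × p₂)/|p₁ × p₂|.
Here n̂_z ≈ -0.660; the vertex latitude is φ_max = arccos|n̂_z| ≈ 48.7°.
Check via Clairaut: cos φ_max = |cos φ₁| · sin C = cos(37.8°)·sin(56.6°) ≈ 0.660, again giving ≈ 48.7°.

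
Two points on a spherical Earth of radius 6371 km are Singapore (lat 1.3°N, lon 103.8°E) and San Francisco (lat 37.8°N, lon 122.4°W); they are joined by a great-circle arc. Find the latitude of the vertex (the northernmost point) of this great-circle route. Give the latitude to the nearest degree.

≈ 48°N

The great circle lies in the plane with unit normal n̂ = (p₁ × p₂)/|p₁ × p₂|.
Here n̂_z ≈ +0.674; the vertex latitude is φ_max = arccos|n̂_z| ≈ 47.6°.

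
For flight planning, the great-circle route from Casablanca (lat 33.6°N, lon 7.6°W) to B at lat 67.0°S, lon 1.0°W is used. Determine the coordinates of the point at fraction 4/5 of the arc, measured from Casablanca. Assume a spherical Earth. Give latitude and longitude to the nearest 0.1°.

Convert each endpoint to a unit vector on the sphere (x = cos φ cos λ, y = cos φ sin λ, z = sin φ).
The central angle between the endpoints is δ = arccos(p₁·p₂) ≈ 1.758 rad (100.7°).
Interpolate at f = 4/5 with slerp weights a = sin((1−f)δ)/sin δ ≈ 0.351, b = sin(fδ)/sin δ ≈ 1.004.
p = a·p₁ + b·p₂ ≈ (0.682, -0.045, -0.730); φ = arcsin(p_z) ≈ -46.91°, λ = atan2(p_y, p_x) ≈ -3.82°.

≈ lat 46.9°S, lon 3.8°W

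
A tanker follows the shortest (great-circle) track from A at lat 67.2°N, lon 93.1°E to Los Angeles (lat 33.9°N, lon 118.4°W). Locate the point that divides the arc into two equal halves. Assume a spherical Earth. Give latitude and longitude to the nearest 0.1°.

Write both endpoints as unit vectors p₁, p₂ with components (cos φ cos λ, cos φ sin λ, sin φ).
The central angle between the endpoints is δ = arccos(p₁·p₂) ≈ 1.329 rad (76.1°).
Interpolate at f = 1/2 with slerp weights a = sin((1−f)δ)/sin δ ≈ 0.635, b = sin(fδ)/sin δ ≈ 0.635.
p = a·p₁ + b·p₂ ≈ (-0.264, -0.218, 0.940); φ = arcsin(p_z) ≈ 69.98°, λ = atan2(p_y, p_x) ≈ -140.46°.

≈ lat 70.0°N, lon 140.5°W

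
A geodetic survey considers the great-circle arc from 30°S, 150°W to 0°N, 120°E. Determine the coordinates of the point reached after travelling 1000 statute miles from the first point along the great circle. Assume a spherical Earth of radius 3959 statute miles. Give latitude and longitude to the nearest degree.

≈ 29°S, 167°W

Write both endpoints as unit vectors p₁, p₂ with components (cos φ cos λ, cos φ sin λ, sin φ).
The central angle between the endpoints is δ = arccos(p₁·p₂) ≈ 1.571 rad (90.0°). The total great-circle distance is δ·R ≈ 1.571 × 3959 ≈ 6219 mi, so the target fraction is f = 1000/6219 ≈ 0.161.
Interpolate at f ≈ 0.161 with slerp weights a = sin((1−f)δ)/sin δ ≈ 0.968, b = sin(fδ)/sin δ ≈ 0.250.
p = a·p₁ + b·p₂ ≈ (-0.851, -0.203, -0.484); φ = arcsin(p_z) ≈ -28.96°, λ = atan2(p_y, p_x) ≈ -166.60°.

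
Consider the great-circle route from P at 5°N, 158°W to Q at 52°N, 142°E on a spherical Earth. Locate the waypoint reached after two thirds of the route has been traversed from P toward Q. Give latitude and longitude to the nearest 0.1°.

Convert each endpoint to a unit vector on the sphere (x = cos φ cos λ, y = cos φ sin λ, z = sin φ).
The central angle between the endpoints is δ = arccos(p₁·p₂) ≈ 1.186 rad (68.0°).
Interpolate at f = 2/3 with slerp weights a = sin((1−f)δ)/sin δ ≈ 0.416, b = sin(fδ)/sin δ ≈ 0.767.
p = a·p₁ + b·p₂ ≈ (-0.756, 0.136, 0.641); φ = arcsin(p_z) ≈ 39.83°, λ = atan2(p_y, p_x) ≈ 169.83°.

≈ 39.8°N, 169.8°E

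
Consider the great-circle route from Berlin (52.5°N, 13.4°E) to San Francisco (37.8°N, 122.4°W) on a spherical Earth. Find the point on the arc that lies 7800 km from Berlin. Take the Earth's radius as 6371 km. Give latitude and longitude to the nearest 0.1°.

≈ (48.2°N, 114.9°W)

Convert each endpoint to a unit vector on the sphere (x = cos φ cos λ, y = cos φ sin λ, z = sin φ).
The central angle between the endpoints is δ = arccos(p₁·p₂) ≈ 1.429 rad (81.9°). The total great-circle distance is δ·R ≈ 1.429 × 6371 ≈ 9104 km, so the target fraction is f = 7800/9104 ≈ 0.857.
Interpolate at f ≈ 0.857 with slerp weights a = sin((1−f)δ)/sin δ ≈ 0.205, b = sin(fδ)/sin δ ≈ 0.950.
p = a·p₁ + b·p₂ ≈ (-0.281, -0.605, 0.745); φ = arcsin(p_z) ≈ 48.17°, λ = atan2(p_y, p_x) ≈ -114.89°.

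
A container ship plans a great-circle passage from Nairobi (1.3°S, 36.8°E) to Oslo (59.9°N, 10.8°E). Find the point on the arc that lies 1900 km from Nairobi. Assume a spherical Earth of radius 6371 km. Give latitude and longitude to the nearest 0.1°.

≈ (15.3°N, 32.5°E)

From cos δ = sin φ₁ sin φ₂ + cos φ₁ cos φ₂ cos Δλ, the central angle is δ ≈ 1.125 rad (64.5°). The total great-circle distance is δ·R ≈ 1.125 × 6371 ≈ 7169 km, so the target fraction is f = 1900/7169 ≈ 0.265.
Interpolate at f ≈ 0.265 with slerp weights a = sin((1−f)δ)/sin δ ≈ 0.816, b = sin(fδ)/sin δ ≈ 0.326.
p = a·p₁ + b·p₂ ≈ (0.813, 0.519, 0.263); φ = arcsin(p_z) ≈ 15.26°, λ = atan2(p_y, p_x) ≈ 32.54°.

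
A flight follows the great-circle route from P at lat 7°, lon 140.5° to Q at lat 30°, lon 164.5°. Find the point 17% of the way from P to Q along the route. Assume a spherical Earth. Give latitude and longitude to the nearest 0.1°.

From cos δ = sin φ₁ sin φ₂ + cos φ₁ cos φ₂ cos Δλ, the central angle is δ ≈ 0.562 rad (32.2°).
Interpolate at f = 0.17 with slerp weights a = sin((1−f)δ)/sin δ ≈ 0.844, b = sin(fδ)/sin δ ≈ 0.179.
p = a·p₁ + b·p₂ ≈ (-0.796, 0.574, 0.192); φ = arcsin(p_z) ≈ 11.09°, λ = atan2(p_y, p_x) ≈ 144.18°.

≈ lat 11.1°, lon 144.2°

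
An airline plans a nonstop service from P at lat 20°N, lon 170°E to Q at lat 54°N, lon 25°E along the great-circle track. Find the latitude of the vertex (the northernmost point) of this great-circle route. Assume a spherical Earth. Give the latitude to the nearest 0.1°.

The great circle lies in the plane with unit normal n̂ = (p₁ × p₂)/|p₁ × p₂|.
Here n̂_z ≈ -0.322; the vertex latitude is φ_max = arccos|n̂_z| ≈ 71.2°.
Check via Clairaut: cos φ_max = |cos φ₁| · sin C = cos(20.0°)·sin(20.0°) ≈ 0.322, again giving ≈ 71.2°.

≈ 71.2°N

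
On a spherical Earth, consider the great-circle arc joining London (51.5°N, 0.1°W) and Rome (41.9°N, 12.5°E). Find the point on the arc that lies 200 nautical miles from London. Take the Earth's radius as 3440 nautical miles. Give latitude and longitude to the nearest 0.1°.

Convert each endpoint to a unit vector on the sphere (x = cos φ cos λ, y = cos φ sin λ, z = sin φ).
The central angle between the endpoints is δ = arccos(p₁·p₂) ≈ 0.225 rad (12.9°). The total great-circle distance is δ·R ≈ 0.225 × 3440 ≈ 773 nmi, so the target fraction is f = 200/773 ≈ 0.259.
Interpolate at f ≈ 0.259 with slerp weights a = sin((1−f)δ)/sin δ ≈ 0.744, b = sin(fδ)/sin δ ≈ 0.261.
p = a·p₁ + b·p₂ ≈ (0.653, 0.041, 0.757); φ = arcsin(p_z) ≈ 49.16°, λ = atan2(p_y, p_x) ≈ 3.61°.

≈ 49.2°N, 3.6°E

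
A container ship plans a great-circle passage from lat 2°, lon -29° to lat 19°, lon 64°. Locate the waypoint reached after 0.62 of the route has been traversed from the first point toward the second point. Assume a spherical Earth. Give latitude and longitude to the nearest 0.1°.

≈ lat 17.1°, lon 27.1°

Convert each endpoint to a unit vector on the sphere (x = cos φ cos λ, y = cos φ sin λ, z = sin φ).
The central angle between the endpoints is δ = arccos(p₁·p₂) ≈ 1.609 rad (92.2°).
Interpolate at f = 0.62 with slerp weights a = sin((1−f)δ)/sin δ ≈ 0.574, b = sin(fδ)/sin δ ≈ 0.841.
p = a·p₁ + b·p₂ ≈ (0.851, 0.436, 0.294); φ = arcsin(p_z) ≈ 17.08°, λ = atan2(p_y, p_x) ≈ 27.15°.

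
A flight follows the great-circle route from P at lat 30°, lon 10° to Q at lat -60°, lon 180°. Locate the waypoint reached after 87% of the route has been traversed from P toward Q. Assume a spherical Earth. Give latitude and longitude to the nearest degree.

The haversine formula gives a central angle δ ≈ 2.605 rad (149.3°) between the endpoints.
Interpolate at f = 0.87 with slerp weights a = sin((1−f)δ)/sin δ ≈ 0.650, b = sin(fδ)/sin δ ≈ 1.502.
p = a·p₁ + b·p₂ ≈ (-0.197, 0.098, -0.976); φ = arcsin(p_z) ≈ -77.32°, λ = atan2(p_y, p_x) ≈ 153.57°.

≈ lat -77°, lon 154°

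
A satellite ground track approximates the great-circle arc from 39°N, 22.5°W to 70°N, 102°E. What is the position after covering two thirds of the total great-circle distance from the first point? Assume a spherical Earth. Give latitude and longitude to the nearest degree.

Write both endpoints as unit vectors p₁, p₂ with components (cos φ cos λ, cos φ sin λ, sin φ).
The central angle between the endpoints is δ = arccos(p₁·p₂) ≈ 1.114 rad (63.8°).
Interpolate at f = 2/3 with slerp weights a = sin((1−f)δ)/sin δ ≈ 0.404, b = sin(fδ)/sin δ ≈ 0.754.
p = a·p₁ + b·p₂ ≈ (0.237, 0.132, 0.963); φ = arcsin(p_z) ≈ 74.28°, λ = atan2(p_y, p_x) ≈ 29.11°.

≈ 74°N, 29°E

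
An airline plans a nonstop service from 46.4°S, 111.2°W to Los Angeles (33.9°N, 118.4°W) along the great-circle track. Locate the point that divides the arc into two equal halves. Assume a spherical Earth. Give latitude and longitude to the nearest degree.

≈ 6°S, 115°W

Convert each endpoint to a unit vector on the sphere (x = cos φ cos λ, y = cos φ sin λ, z = sin φ).
The central angle between the endpoints is δ = arccos(p₁·p₂) ≈ 1.406 rad (80.6°).
Interpolate at f = 1/2 with slerp weights a = sin((1−f)δ)/sin δ ≈ 0.655, b = sin(fδ)/sin δ ≈ 0.655.
p = a·p₁ + b·p₂ ≈ (-0.422, -0.900, -0.109); φ = arcsin(p_z) ≈ -6.26°, λ = atan2(p_y, p_x) ≈ -115.13°.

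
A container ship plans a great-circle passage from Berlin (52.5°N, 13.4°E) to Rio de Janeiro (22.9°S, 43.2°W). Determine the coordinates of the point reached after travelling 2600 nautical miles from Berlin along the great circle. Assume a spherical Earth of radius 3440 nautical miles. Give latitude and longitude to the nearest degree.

Write both endpoints as unit vectors p₁, p₂ with components (cos φ cos λ, cos φ sin λ, sin φ).
The central angle between the endpoints is δ = arccos(p₁·p₂) ≈ 1.571 rad (90.0°). The total great-circle distance is δ·R ≈ 1.571 × 3440 ≈ 5404 nmi, so the target fraction is f = 2600/5404 ≈ 0.481.
Interpolate at f ≈ 0.481 with slerp weights a = sin((1−f)δ)/sin δ ≈ 0.728, b = sin(fδ)/sin δ ≈ 0.686.
p = a·p₁ + b·p₂ ≈ (0.892, -0.330, 0.310); φ = arcsin(p_z) ≈ 18.09°, λ = atan2(p_y, p_x) ≈ -20.30°.

≈ 18°N, 20°W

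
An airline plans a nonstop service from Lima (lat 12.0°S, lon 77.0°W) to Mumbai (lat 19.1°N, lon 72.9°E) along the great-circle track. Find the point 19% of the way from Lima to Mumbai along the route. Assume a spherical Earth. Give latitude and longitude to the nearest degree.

From cos δ = sin φ₁ sin φ₂ + cos φ₁ cos φ₂ cos Δλ, the central angle is δ ≈ 2.621 rad (150.2°).
Interpolate at f = 0.19 with slerp weights a = sin((1−f)δ)/sin δ ≈ 1.712, b = sin(fδ)/sin δ ≈ 0.961.
p = a·p₁ + b·p₂ ≈ (0.644, -0.764, -0.042); φ = arcsin(p_z) ≈ -2.38°, λ = atan2(p_y, p_x) ≈ -49.88°.

≈ lat 2°S, lon 50°W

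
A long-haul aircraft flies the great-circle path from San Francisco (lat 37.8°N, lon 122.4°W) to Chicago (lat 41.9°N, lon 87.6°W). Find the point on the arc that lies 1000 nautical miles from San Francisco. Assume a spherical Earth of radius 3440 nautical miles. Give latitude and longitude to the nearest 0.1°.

Convert each endpoint to a unit vector on the sphere (x = cos φ cos λ, y = cos φ sin λ, z = sin φ).
The central angle between the endpoints is δ = arccos(p₁·p₂) ≈ 0.468 rad (26.8°). The total great-circle distance is δ·R ≈ 0.468 × 3440 ≈ 1612 nmi, so the target fraction is f = 1000/1612 ≈ 0.621.
Interpolate at f ≈ 0.621 with slerp weights a = sin((1−f)δ)/sin δ ≈ 0.392, b = sin(fδ)/sin δ ≈ 0.635.
p = a·p₁ + b·p₂ ≈ (-0.146, -0.733, 0.664); φ = arcsin(p_z) ≈ 41.60°, λ = atan2(p_y, p_x) ≈ -101.26°.

≈ lat 41.6°N, lon 101.3°W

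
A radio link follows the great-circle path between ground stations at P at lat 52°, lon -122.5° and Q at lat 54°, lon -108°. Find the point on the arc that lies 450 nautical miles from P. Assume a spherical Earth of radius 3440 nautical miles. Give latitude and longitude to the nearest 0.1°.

≈ lat 53.8°, lon -110.4°

Convert each endpoint to a unit vector on the sphere (x = cos φ cos λ, y = cos φ sin λ, z = sin φ).
The central angle between the endpoints is δ = arccos(p₁·p₂) ≈ 0.156 rad (8.9°). The total great-circle distance is δ·R ≈ 0.156 × 3440 ≈ 536 nmi, so the target fraction is f = 450/536 ≈ 0.839.
Interpolate at f ≈ 0.839 with slerp weights a = sin((1−f)δ)/sin δ ≈ 0.162, b = sin(fδ)/sin δ ≈ 0.840.
p = a·p₁ + b·p₂ ≈ (-0.206, -0.554, 0.807); φ = arcsin(p_z) ≈ 53.80°, λ = atan2(p_y, p_x) ≈ -110.42°.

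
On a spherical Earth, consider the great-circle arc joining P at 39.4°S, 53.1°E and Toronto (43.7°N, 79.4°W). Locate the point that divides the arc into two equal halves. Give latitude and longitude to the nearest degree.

Convert each endpoint to a unit vector on the sphere (x = cos φ cos λ, y = cos φ sin λ, z = sin φ).
The central angle between the endpoints is δ = arccos(p₁·p₂) ≈ 2.525 rad (144.7°).
Interpolate at f = 1/2 with slerp weights a = sin((1−f)δ)/sin δ ≈ 1.648, b = sin(fδ)/sin δ ≈ 1.648.
p = a·p₁ + b·p₂ ≈ (0.984, -0.153, 0.093); φ = arcsin(p_z) ≈ 5.31°, λ = atan2(p_y, p_x) ≈ -8.83°.

≈ 5°N, 9°W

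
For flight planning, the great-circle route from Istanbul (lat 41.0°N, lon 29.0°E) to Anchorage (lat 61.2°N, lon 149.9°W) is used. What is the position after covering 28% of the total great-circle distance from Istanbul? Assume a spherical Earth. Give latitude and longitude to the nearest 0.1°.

From cos δ = sin φ₁ sin φ₂ + cos φ₁ cos φ₂ cos Δλ, the central angle is δ ≈ 1.358 rad (77.8°).
Interpolate at f = 0.28 with slerp weights a = sin((1−f)δ)/sin δ ≈ 0.848, b = sin(fδ)/sin δ ≈ 0.380.
p = a·p₁ + b·p₂ ≈ (0.402, 0.219, 0.889); φ = arcsin(p_z) ≈ 62.78°, λ = atan2(p_y, p_x) ≈ 28.56°.

≈ lat 62.8°N, lon 28.6°E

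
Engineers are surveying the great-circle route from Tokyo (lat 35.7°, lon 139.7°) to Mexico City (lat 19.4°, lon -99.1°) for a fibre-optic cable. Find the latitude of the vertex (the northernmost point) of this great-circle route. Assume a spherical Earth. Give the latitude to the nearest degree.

The great circle lies in the plane with unit normal n̂ = (p₁ × p₂)/|p₁ × p₂|.
Here n̂_z ≈ +0.669; the vertex latitude is φ_max = arccos|n̂_z| ≈ 48.0°.

≈ 48°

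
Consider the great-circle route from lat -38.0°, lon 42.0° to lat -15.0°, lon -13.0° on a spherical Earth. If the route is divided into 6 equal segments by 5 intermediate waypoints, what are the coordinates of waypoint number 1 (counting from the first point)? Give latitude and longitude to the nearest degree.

The haversine formula gives a central angle δ ≈ 0.932 rad (53.4°) between the endpoints.
Interpolate at f = 1/6 with slerp weights a = sin((1−f)δ)/sin δ ≈ 0.873, b = sin(fδ)/sin δ ≈ 0.193.
p = a·p₁ + b·p₂ ≈ (0.693, 0.418, -0.587); φ = arcsin(p_z) ≈ -35.97°, λ = atan2(p_y, p_x) ≈ 31.14°.

≈ lat -36°, lon 31°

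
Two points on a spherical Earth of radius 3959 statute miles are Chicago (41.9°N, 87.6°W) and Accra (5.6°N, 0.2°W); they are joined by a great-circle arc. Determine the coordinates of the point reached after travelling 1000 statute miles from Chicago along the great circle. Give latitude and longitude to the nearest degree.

The haversine formula gives a central angle δ ≈ 1.472 rad (84.3°) between the endpoints. The total great-circle distance is δ·R ≈ 1.472 × 3959 ≈ 5827 mi, so the target fraction is f = 1000/5827 ≈ 0.172.
Interpolate at f ≈ 0.172 with slerp weights a = sin((1−f)δ)/sin δ ≈ 0.943, b = sin(fδ)/sin δ ≈ 0.251.
p = a·p₁ + b·p₂ ≈ (0.279, -0.702, 0.655); φ = arcsin(p_z) ≈ 40.89°, λ = atan2(p_y, p_x) ≈ -68.31°.

≈ 41°N, 68°W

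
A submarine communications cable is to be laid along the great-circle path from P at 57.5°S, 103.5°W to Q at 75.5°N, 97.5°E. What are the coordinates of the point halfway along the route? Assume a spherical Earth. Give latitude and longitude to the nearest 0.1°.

Write both endpoints as unit vectors p₁, p₂ with components (cos φ cos λ, cos φ sin λ, sin φ).
The central angle between the endpoints is δ = arccos(p₁·p₂) ≈ 2.800 rad (160.4°).
Interpolate at f = 1/2 with slerp weights a = sin((1−f)δ)/sin δ ≈ 2.939, b = sin(fδ)/sin δ ≈ 2.939.
p = a·p₁ + b·p₂ ≈ (-0.465, -0.806, 0.367); φ = arcsin(p_z) ≈ 21.51°, λ = atan2(p_y, p_x) ≈ -119.97°.

≈ 21.5°N, 120.0°W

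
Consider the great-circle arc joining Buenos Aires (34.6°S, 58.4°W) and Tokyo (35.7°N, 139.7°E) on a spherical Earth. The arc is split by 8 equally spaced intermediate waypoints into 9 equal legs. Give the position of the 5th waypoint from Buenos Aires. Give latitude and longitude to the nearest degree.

≈ 9°N, 144°W

Convert each endpoint to a unit vector on the sphere (x = cos φ cos λ, y = cos φ sin λ, z = sin φ).
The central angle between the endpoints is δ = arccos(p₁·p₂) ≈ 2.883 rad (165.2°).
Interpolate at f = 5/9 with slerp weights a = sin((1−f)δ)/sin δ ≈ 3.747, b = sin(fδ)/sin δ ≈ 3.908.
p = a·p₁ + b·p₂ ≈ (-0.804, -0.574, 0.153); φ = arcsin(p_z) ≈ 8.78°, λ = atan2(p_y, p_x) ≈ -144.46°.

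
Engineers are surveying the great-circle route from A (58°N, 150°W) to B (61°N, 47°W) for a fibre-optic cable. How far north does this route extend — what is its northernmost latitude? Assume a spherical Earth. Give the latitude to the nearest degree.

The great circle lies in the plane with unit normal n̂ = (p₁ × p₂)/|p₁ × p₂|.
Here n̂_z ≈ +0.343; the vertex latitude is φ_max = arccos|n̂_z| ≈ 69.9°.
Check via Clairaut: cos φ_max = |cos φ₁| · sin C = cos(58.0°)·sin(40.4°) ≈ 0.343, again giving ≈ 69.9°.

≈ 70°N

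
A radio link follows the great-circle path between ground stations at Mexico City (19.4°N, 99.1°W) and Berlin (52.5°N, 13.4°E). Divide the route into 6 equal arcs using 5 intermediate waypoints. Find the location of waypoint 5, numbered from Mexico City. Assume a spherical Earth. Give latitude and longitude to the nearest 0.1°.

The haversine formula gives a central angle δ ≈ 1.527 rad (87.5°) between the endpoints.
Interpolate at f = 5/6 with slerp weights a = sin((1−f)δ)/sin δ ≈ 0.252, b = sin(fδ)/sin δ ≈ 0.957.
p = a·p₁ + b·p₂ ≈ (0.529, -0.100, 0.843); φ = arcsin(p_z) ≈ 57.43°, λ = atan2(p_y, p_x) ≈ -10.68°.

≈ 57.4°N, 10.7°W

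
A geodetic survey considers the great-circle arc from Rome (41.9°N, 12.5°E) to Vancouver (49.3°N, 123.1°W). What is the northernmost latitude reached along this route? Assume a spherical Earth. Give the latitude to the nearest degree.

The great circle lies in the plane with unit normal n̂ = (p₁ × p₂)/|p₁ × p₂|.
Here n̂_z ≈ -0.344; the vertex latitude is φ_max = arccos|n̂_z| ≈ 69.9°.
Check via Clairaut: cos φ_max = |cos φ₁| · sin C = cos(41.9°)·sin(27.5°) ≈ 0.344, again giving ≈ 69.9°.

≈ 70°N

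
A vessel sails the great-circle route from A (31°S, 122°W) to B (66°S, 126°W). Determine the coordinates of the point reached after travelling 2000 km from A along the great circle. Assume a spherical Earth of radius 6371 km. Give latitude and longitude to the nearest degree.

Write both endpoints as unit vectors p₁, p₂ with components (cos φ cos λ, cos φ sin λ, sin φ).
The central angle between the endpoints is δ = arccos(p₁·p₂) ≈ 0.612 rad (35.1°). The total great-circle distance is δ·R ≈ 0.612 × 6371 ≈ 3901 km, so the target fraction is f = 2000/3901 ≈ 0.513.
Interpolate at f ≈ 0.513 with slerp weights a = sin((1−f)δ)/sin δ ≈ 0.512, b = sin(fδ)/sin δ ≈ 0.537.
p = a·p₁ + b·p₂ ≈ (-0.361, -0.549, -0.754); φ = arcsin(p_z) ≈ -48.96°, λ = atan2(p_y, p_x) ≈ -123.33°.

≈ (49°S, 123°W)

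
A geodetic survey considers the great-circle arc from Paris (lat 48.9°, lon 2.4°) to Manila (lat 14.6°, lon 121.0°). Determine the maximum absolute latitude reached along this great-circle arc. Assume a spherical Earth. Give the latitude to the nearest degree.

The great circle lies in the plane with unit normal n̂ = (p₁ × p₂)/|p₁ × p₂|.
Here n̂_z ≈ +0.562; the vertex latitude is φ_max = arccos|n̂_z| ≈ 55.8°.

≈ 56°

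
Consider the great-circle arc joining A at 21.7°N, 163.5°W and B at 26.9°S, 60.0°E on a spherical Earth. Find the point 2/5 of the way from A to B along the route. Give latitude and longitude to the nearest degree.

≈ 1°S, 144°E

Convert each endpoint to a unit vector on the sphere (x = cos φ cos λ, y = cos φ sin λ, z = sin φ).
The central angle between the endpoints is δ = arccos(p₁·p₂) ≈ 2.447 rad (140.2°).
Interpolate at f = 2/5 with slerp weights a = sin((1−f)δ)/sin δ ≈ 1.554, b = sin(fδ)/sin δ ≈ 1.297.
p = a·p₁ + b·p₂ ≈ (-0.806, 0.591, -0.012); φ = arcsin(p_z) ≈ -0.68°, λ = atan2(p_y, p_x) ≈ 143.76°.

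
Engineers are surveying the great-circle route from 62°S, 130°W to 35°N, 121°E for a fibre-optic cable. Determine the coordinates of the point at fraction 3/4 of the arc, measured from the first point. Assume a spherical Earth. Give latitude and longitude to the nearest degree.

The haversine formula gives a central angle δ ≈ 2.254 rad (129.2°) between the endpoints.
Interpolate at f = 3/4 with slerp weights a = sin((1−f)δ)/sin δ ≈ 0.689, b = sin(fδ)/sin δ ≈ 1.281.
p = a·p₁ + b·p₂ ≈ (-0.748, 0.651, 0.126); φ = arcsin(p_z) ≈ 7.24°, λ = atan2(p_y, p_x) ≈ 138.96°.

≈ 7°N, 139°E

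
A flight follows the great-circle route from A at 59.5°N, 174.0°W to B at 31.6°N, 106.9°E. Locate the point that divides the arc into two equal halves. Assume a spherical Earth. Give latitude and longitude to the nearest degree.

Convert each endpoint to a unit vector on the sphere (x = cos φ cos λ, y = cos φ sin λ, z = sin φ).
The central angle between the endpoints is δ = arccos(p₁·p₂) ≈ 1.008 rad (57.8°).
Interpolate at f = 1/2 with slerp weights a = sin((1−f)δ)/sin δ ≈ 0.571, b = sin(fδ)/sin δ ≈ 0.571.
p = a·p₁ + b·p₂ ≈ (-0.430, 0.435, 0.791); φ = arcsin(p_z) ≈ 52.30°, λ = atan2(p_y, p_x) ≈ 134.64°.

≈ 52°N, 135°E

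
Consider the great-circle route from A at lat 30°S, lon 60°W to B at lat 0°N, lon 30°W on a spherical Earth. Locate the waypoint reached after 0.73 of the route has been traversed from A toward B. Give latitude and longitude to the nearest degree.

≈ lat 8°S, lon 37°W

Write both endpoints as unit vectors p₁, p₂ with components (cos φ cos λ, cos φ sin λ, sin φ).
The central angle between the endpoints is δ = arccos(p₁·p₂) ≈ 0.723 rad (41.4°).
Interpolate at f = 0.73 with slerp weights a = sin((1−f)δ)/sin δ ≈ 0.293, b = sin(fδ)/sin δ ≈ 0.761.
p = a·p₁ + b·p₂ ≈ (0.786, -0.600, -0.147); φ = arcsin(p_z) ≈ -8.43°, λ = atan2(p_y, p_x) ≈ -37.37°.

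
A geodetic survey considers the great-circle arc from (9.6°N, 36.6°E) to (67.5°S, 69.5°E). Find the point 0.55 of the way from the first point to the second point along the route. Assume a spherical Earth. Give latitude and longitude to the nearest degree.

The haversine formula gives a central angle δ ≈ 1.407 rad (80.6°) between the endpoints.
Interpolate at f = 0.55 with slerp weights a = sin((1−f)δ)/sin δ ≈ 0.600, b = sin(fδ)/sin δ ≈ 0.708.
p = a·p₁ + b·p₂ ≈ (0.570, 0.607, -0.555); φ = arcsin(p_z) ≈ -33.68°, λ = atan2(p_y, p_x) ≈ 46.79°.

≈ (34°S, 47°E)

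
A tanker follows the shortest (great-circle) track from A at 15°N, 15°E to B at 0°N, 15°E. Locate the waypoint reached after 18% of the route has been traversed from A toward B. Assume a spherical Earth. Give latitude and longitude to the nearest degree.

≈ 12°N, 15°E

Convert each endpoint to a unit vector on the sphere (x = cos φ cos λ, y = cos φ sin λ, z = sin φ).
The central angle between the endpoints is δ = arccos(p₁·p₂) ≈ 0.262 rad (15.0°).
Interpolate at f = 0.18 with slerp weights a = sin((1−f)δ)/sin δ ≈ 0.823, b = sin(fδ)/sin δ ≈ 0.182.
p = a·p₁ + b·p₂ ≈ (0.944, 0.253, 0.213); φ = arcsin(p_z) ≈ 12.30°, λ = atan2(p_y, p_x) ≈ 15.00°.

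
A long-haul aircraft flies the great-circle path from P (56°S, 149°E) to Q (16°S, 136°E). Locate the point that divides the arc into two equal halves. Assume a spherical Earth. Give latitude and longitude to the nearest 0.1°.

Write both endpoints as unit vectors p₁, p₂ with components (cos φ cos λ, cos φ sin λ, sin φ).
The central angle between the endpoints is δ = arccos(p₁·p₂) ≈ 0.719 rad (41.2°).
Interpolate at f = 1/2 with slerp weights a = sin((1−f)δ)/sin δ ≈ 0.534, b = sin(fδ)/sin δ ≈ 0.534.
p = a·p₁ + b·p₂ ≈ (-0.625, 0.511, -0.590); φ = arcsin(p_z) ≈ -36.16°, λ = atan2(p_y, p_x) ≈ 140.77°.

≈ (36.2°S, 140.8°E)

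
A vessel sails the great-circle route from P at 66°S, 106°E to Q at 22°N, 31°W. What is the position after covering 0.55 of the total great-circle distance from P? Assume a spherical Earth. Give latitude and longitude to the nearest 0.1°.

Write both endpoints as unit vectors p₁, p₂ with components (cos φ cos λ, cos φ sin λ, sin φ).
The central angle between the endpoints is δ = arccos(p₁·p₂) ≈ 2.237 rad (128.2°).
Interpolate at f = 0.55 with slerp weights a = sin((1−f)δ)/sin δ ≈ 1.075, b = sin(fδ)/sin δ ≈ 1.199.
p = a·p₁ + b·p₂ ≈ (0.832, -0.152, -0.533); φ = arcsin(p_z) ≈ -32.20°, λ = atan2(p_y, p_x) ≈ -10.37°.

≈ 32.2°S, 10.4°W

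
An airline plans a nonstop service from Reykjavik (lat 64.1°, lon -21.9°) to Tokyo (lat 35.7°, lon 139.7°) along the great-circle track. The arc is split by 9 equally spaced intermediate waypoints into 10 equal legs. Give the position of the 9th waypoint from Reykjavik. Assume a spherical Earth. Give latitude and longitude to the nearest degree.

≈ lat 44°, lon 138°

Convert each endpoint to a unit vector on the sphere (x = cos φ cos λ, y = cos φ sin λ, z = sin φ).
The central angle between the endpoints is δ = arccos(p₁·p₂) ≈ 1.381 rad (79.1°).
Interpolate at f = 9/10 with slerp weights a = sin((1−f)δ)/sin δ ≈ 0.140, b = sin(fδ)/sin δ ≈ 0.964.
p = a·p₁ + b·p₂ ≈ (-0.540, 0.484, 0.689); φ = arcsin(p_z) ≈ 43.53°, λ = atan2(p_y, p_x) ≈ 138.17°.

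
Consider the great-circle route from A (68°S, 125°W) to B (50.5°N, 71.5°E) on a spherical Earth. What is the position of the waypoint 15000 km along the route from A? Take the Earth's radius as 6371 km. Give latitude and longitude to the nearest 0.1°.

Write both endpoints as unit vectors p₁, p₂ with components (cos φ cos λ, cos φ sin λ, sin φ).
The central angle between the endpoints is δ = arccos(p₁·p₂) ≈ 2.805 rad (160.7°). The total great-circle distance is δ·R ≈ 2.805 × 6371 ≈ 17871 km, so the target fraction is f = 15000/17871 ≈ 0.839.
Interpolate at f ≈ 0.839 with slerp weights a = sin((1−f)δ)/sin δ ≈ 1.319, b = sin(fδ)/sin δ ≈ 2.145.
p = a·p₁ + b·p₂ ≈ (0.150, 0.889, 0.432); φ = arcsin(p_z) ≈ 25.62°, λ = atan2(p_y, p_x) ≈ 80.45°.

≈ (25.6°N, 80.5°E)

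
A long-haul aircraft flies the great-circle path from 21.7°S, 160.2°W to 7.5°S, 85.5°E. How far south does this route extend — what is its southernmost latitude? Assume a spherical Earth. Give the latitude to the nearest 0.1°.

The great circle lies in the plane with unit normal n̂ = (p₁ × p₂)/|p₁ × p₂|.
Here n̂_z ≈ -0.890; the vertex latitude is φ_max = arccos|n̂_z| ≈ 27.2°.
Check via Clairaut: cos φ_max = |cos φ₁| · sin C = cos(21.7°)·sin(106.8°) ≈ 0.890, again giving ≈ 27.2°.

≈ 27.2°S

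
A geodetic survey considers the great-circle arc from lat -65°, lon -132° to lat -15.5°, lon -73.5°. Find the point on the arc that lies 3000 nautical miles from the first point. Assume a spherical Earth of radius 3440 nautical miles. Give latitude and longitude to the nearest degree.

From cos δ = sin φ₁ sin φ₂ + cos φ₁ cos φ₂ cos Δλ, the central angle is δ ≈ 1.098 rad (62.9°). The total great-circle distance is δ·R ≈ 1.098 × 3440 ≈ 3779 nmi, so the target fraction is f = 3000/3779 ≈ 0.794.
Interpolate at f ≈ 0.794 with slerp weights a = sin((1−f)δ)/sin δ ≈ 0.252, b = sin(fδ)/sin δ ≈ 0.860.
p = a·p₁ + b·p₂ ≈ (0.164, -0.874, -0.458); φ = arcsin(p_z) ≈ -27.27°, λ = atan2(p_y, p_x) ≈ -79.36°.

≈ lat -27°, lon -79°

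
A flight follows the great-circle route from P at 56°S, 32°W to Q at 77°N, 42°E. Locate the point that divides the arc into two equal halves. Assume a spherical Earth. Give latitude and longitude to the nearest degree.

From cos δ = sin φ₁ sin φ₂ + cos φ₁ cos φ₂ cos Δλ, the central angle is δ ≈ 2.455 rad (140.6°).
Interpolate at f = 1/2 with slerp weights a = sin((1−f)δ)/sin δ ≈ 1.485, b = sin(fδ)/sin δ ≈ 1.485.
p = a·p₁ + b·p₂ ≈ (0.952, -0.216, 0.216); φ = arcsin(p_z) ≈ 12.46°, λ = atan2(p_y, p_x) ≈ -12.81°.

≈ 12°N, 13°W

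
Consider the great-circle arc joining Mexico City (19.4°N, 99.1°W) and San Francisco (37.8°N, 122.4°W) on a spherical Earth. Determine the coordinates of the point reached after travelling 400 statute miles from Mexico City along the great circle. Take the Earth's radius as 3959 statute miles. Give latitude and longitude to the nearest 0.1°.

Convert each endpoint to a unit vector on the sphere (x = cos φ cos λ, y = cos φ sin λ, z = sin φ).
The central angle between the endpoints is δ = arccos(p₁·p₂) ≈ 0.478 rad (27.4°). The total great-circle distance is δ·R ≈ 0.478 × 3959 ≈ 1891 mi, so the target fraction is f = 400/1891 ≈ 0.212.
Interpolate at f ≈ 0.212 with slerp weights a = sin((1−f)δ)/sin δ ≈ 0.800, b = sin(fδ)/sin δ ≈ 0.219.
p = a·p₁ + b·p₂ ≈ (-0.212, -0.891, 0.400); φ = arcsin(p_z) ≈ 23.59°, λ = atan2(p_y, p_x) ≈ -103.39°.

≈ 23.6°N, 103.4°W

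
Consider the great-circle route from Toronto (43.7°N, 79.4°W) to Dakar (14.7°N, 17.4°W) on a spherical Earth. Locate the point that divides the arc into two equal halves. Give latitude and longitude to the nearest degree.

≈ (33°N, 43°W)

Write both endpoints as unit vectors p₁, p₂ with components (cos φ cos λ, cos φ sin λ, sin φ).
The central angle between the endpoints is δ = arccos(p₁·p₂) ≈ 1.043 rad (59.8°).
Interpolate at f = 1/2 with slerp weights a = sin((1−f)δ)/sin δ ≈ 0.577, b = sin(fδ)/sin δ ≈ 0.577.
p = a·p₁ + b·p₂ ≈ (0.609, -0.577, 0.545); φ = arcsin(p_z) ≈ 33.01°, λ = atan2(p_y, p_x) ≈ -43.44°.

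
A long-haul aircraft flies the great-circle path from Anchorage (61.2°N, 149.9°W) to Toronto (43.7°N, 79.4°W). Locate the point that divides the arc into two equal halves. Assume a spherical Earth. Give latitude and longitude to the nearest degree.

Write both endpoints as unit vectors p₁, p₂ with components (cos φ cos λ, cos φ sin λ, sin φ).
The central angle between the endpoints is δ = arccos(p₁·p₂) ≈ 0.765 rad (43.8°).
Interpolate at f = 1/2 with slerp weights a = sin((1−f)δ)/sin δ ≈ 0.539, b = sin(fδ)/sin δ ≈ 0.539.
p = a·p₁ + b·p₂ ≈ (-0.153, -0.513, 0.845); φ = arcsin(p_z) ≈ 57.62°, λ = atan2(p_y, p_x) ≈ -106.60°.

≈ 58°N, 107°W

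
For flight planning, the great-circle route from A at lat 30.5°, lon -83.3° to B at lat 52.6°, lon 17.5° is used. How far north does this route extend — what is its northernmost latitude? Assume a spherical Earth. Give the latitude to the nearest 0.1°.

The great circle lies in the plane with unit normal n̂ = (p₁ × p₂)/|p₁ × p₂|.
Here n̂_z ≈ +0.540; the vertex latitude is φ_max = arccos|n̂_z| ≈ 57.3°.
Check via Clairaut: cos φ_max = |cos φ₁| · sin C = cos(30.5°)·sin(38.8°) ≈ 0.540, again giving ≈ 57.3°.

≈ 57.3°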